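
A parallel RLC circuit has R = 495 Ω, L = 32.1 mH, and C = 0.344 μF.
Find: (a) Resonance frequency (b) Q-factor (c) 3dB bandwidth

Step 1 — Resonance: ω₀ = 1/√(LC) = 1/√(0.0321·3.44e-07) = 9516 rad/s.
Step 2 — f₀ = ω₀/(2π) = 1515 Hz.
Step 3 — Parallel Q: Q = R/(ω₀L) = 495/(9516·0.0321) = 1.62.
Step 4 — Bandwidth: Δω = ω₀/Q = 5873 rad/s; BW = Δω/(2π) = 934.7 Hz.

(a) f₀ = 1515 Hz  (b) Q = 1.62  (c) BW = 934.7 Hz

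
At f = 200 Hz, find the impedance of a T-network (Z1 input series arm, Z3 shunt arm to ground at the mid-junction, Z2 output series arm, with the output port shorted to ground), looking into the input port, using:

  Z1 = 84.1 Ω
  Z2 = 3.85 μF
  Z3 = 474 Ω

Step 1 — Angular frequency: ω = 2π·f = 2π·200 = 1257 rad/s.
Step 2 — Component impedances:
  Z1: Z = R = 84.1 Ω
  Z2: Z = 1/(jωC) = -j/(ω·C) = 0 - j206.7 Ω
  Z3: Z = R = 474 Ω
Step 3 — With the output port shorted to ground, the output series arm Z2 runs from the junction to ground; the shunt arm Z3 also runs from the junction to ground. They appear in parallel: Z3 || Z2 = 75.73 - j173.7 Ω.
Step 4 — Series with input arm Z1: Z_in = Z1 + (Z3 || Z2) = 159.8 - j173.7 Ω = 236∠-47.4° Ω.

Z = 159.8 - j173.7 Ω = 236∠-47.4° Ω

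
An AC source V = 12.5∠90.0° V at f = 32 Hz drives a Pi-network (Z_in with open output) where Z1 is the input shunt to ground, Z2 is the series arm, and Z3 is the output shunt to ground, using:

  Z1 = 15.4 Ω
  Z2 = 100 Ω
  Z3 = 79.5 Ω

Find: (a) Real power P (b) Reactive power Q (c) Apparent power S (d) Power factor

Step 1 — Angular frequency: ω = 2π·f = 2π·32 = 201.1 rad/s.
Step 2 — Component impedances:
  Z1: Z = R = 15.4 Ω
  Z2: Z = R = 100 Ω
  Z3: Z = R = 79.5 Ω
Step 3 — With open output, the series arm Z2 and the output shunt Z3 appear in series to ground: Z2 + Z3 = 179.5 Ω.
Step 4 — Parallel with input shunt Z1: Z_in = Z1 || (Z2 + Z3) = 14.18 Ω = 14.18∠0.0° Ω.
Step 5 — Source phasor: V = 12.5∠90.0° V = 0 + j12.5 V.
Step 6 — Current: I = V / Z = 0 + j0.8813 A = 0.8813∠90.0° A.
Step 7 — Complex power: S = V·I* = 11.02 VA.
Step 8 — Real power: P = Re(S) = 11.02 W.
Step 9 — Reactive power: Q = Im(S) = 0 VAR.
Step 10 — Apparent power: |S| = 11.02 VA.
Step 11 — Power factor: PF = P/|S| = 1 (unity).

(a) P = 11.02 W  (b) Q = 0 VAR  (c) S = 11.02 VA  (d) PF = 1 (unity)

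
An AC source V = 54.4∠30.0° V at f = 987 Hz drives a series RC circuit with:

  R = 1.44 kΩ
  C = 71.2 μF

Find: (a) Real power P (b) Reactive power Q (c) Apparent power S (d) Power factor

Step 1 — Angular frequency: ω = 2π·f = 2π·987 = 6202 rad/s.
Step 2 — Component impedances:
  R: Z = R = 1440 Ω
  C: Z = 1/(jωC) = -j/(ω·C) = 0 - j2.265 Ω
Step 3 — Series combination: Z_total = R + C = 1440 - j2.265 Ω = 1440∠-0.1° Ω.
Step 4 — Source phasor: V = 54.4∠30.0° V = 47.11 + j27.2 V.
Step 5 — Current: I = V / Z = 0.03269 + j0.01894 A = 0.03778∠30.1° A.
Step 6 — Complex power: S = V·I* = 2.055 - j0.003232 VA.
Step 7 — Real power: P = Re(S) = 2.055 W.
Step 8 — Reactive power: Q = Im(S) = -0.003232 VAR.
Step 9 — Apparent power: |S| = 2.055 VA.
Step 10 — Power factor: PF = P/|S| = 1 (leading).

(a) P = 2.055 W  (b) Q = -0.003232 VAR  (c) S = 2.055 VA  (d) PF = 1 (leading)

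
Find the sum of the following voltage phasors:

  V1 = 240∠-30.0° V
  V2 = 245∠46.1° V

Step 1 — Convert each phasor to rectangular form:
  V1 = 240·(cos(-30.0°) + j·sin(-30.0°)) = 207.8 - j120 V
  V2 = 245·(cos(46.1°) + j·sin(46.1°)) = 169.9 + j176.5 V
Step 2 — Sum components: V_total = 377.7 + j56.54 V.
Step 3 — Convert to polar: |V_total| = 381.9 V, ∠V_total = 8.5°.

V_total = 381.9∠8.5° V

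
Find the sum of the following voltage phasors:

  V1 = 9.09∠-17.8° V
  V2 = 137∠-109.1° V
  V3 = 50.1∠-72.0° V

Step 1 — Convert each phasor to rectangular form:
  V1 = 9.09·(cos(-17.8°) + j·sin(-17.8°)) = 8.655 - j2.779 V
  V2 = 137·(cos(-109.1°) + j·sin(-109.1°)) = -44.83 - j129.5 V
  V3 = 50.1·(cos(-72.0°) + j·sin(-72.0°)) = 15.48 - j47.65 V
Step 2 — Sum components: V_total = -20.69 - j179.9 V.
Step 3 — Convert to polar: |V_total| = 181.1 V, ∠V_total = -96.6°.

V_total = 181.1∠-96.6° V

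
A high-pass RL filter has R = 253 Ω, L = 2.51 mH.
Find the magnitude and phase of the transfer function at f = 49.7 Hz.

Step 1 — Angular frequency: ω = 2π·49.7 = 312.3 rad/s.
Step 2 — Transfer function: H(jω) = jωL/(R + jωL).
Step 3 — Numerator jωL = j·0.7838; denominator R + jωL = 253 + j0.7838.
Step 4 — H = 9.598e-06 + j0.003098.
Step 5 — Magnitude: |H| = 0.003098 (-50.2 dB); phase: φ = 89.8°.

|H| = 0.003098 (-50.2 dB), φ = 89.8°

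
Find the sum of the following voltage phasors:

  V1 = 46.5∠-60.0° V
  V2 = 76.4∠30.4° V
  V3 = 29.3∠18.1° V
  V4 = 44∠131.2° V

Step 1 — Convert each phasor to rectangular form:
  V1 = 46.5·(cos(-60.0°) + j·sin(-60.0°)) = 23.25 - j40.27 V
  V2 = 76.4·(cos(30.4°) + j·sin(30.4°)) = 65.9 + j38.66 V
  V3 = 29.3·(cos(18.1°) + j·sin(18.1°)) = 27.85 + j9.103 V
  V4 = 44·(cos(131.2°) + j·sin(131.2°)) = -28.98 + j33.11 V
Step 2 — Sum components: V_total = 88.01 + j40.6 V.
Step 3 — Convert to polar: |V_total| = 96.93 V, ∠V_total = 24.8°.

V_total = 96.93∠24.8° V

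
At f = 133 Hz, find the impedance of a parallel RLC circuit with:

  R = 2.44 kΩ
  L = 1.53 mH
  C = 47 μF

Step 1 — Angular frequency: ω = 2π·f = 2π·133 = 835.7 rad/s.
Step 2 — Component impedances:
  R: Z = R = 2440 Ω
  L: Z = jωL = j·835.7·0.00153 = 0 + j1.279 Ω
  C: Z = 1/(jωC) = -j/(ω·C) = 0 - j25.46 Ω
Step 3 — Parallel combination: 1/Z_total = 1/R + 1/L + 1/C; Z_total = 0.0007427 + j1.346 Ω = 1.346∠90.0° Ω.

Z = 0.0007427 + j1.346 Ω = 1.346∠90.0° Ω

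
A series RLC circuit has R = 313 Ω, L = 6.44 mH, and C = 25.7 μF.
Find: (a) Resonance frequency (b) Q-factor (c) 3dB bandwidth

Step 1 — Resonance: ω₀ = 1/√(LC) = 1/√(0.00644·2.57e-05) = 2458 rad/s.
Step 2 — f₀ = ω₀/(2π) = 391.2 Hz.
Step 3 — Series Q: Q = ω₀L/R = 2458·0.00644/313 = 0.05057.
Step 4 — Bandwidth: Δω = ω₀/Q = 4.86e+04 rad/s; BW = Δω/(2π) = 7735 Hz.

(a) f₀ = 391.2 Hz  (b) Q = 0.05057  (c) BW = 7735 Hz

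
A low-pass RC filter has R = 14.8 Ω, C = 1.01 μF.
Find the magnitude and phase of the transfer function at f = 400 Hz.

Step 1 — Angular frequency: ω = 2π·400 = 2513 rad/s.
Step 2 — Transfer function: H(jω) = 1/(1 + jωRC).
Step 3 — Denominator: 1 + jωRC = 1 + j·2513·14.8·1.01e-06 = 1 + j0.03757.
Step 4 — H = 0.9986 - j0.03752.
Step 5 — Magnitude: |H| = 0.9993 (-0.0 dB); phase: φ = -2.2°.

|H| = 0.9993 (-0.0 dB), φ = -2.2°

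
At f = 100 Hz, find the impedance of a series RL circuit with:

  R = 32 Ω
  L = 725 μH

Step 1 — Angular frequency: ω = 2π·f = 2π·100 = 628.3 rad/s.
Step 2 — Component impedances:
  R: Z = R = 32 Ω
  L: Z = jωL = j·628.3·0.000725 = 0 + j0.4555 Ω
Step 3 — Series combination: Z_total = R + L = 32 + j0.4555 Ω = 32∠0.8° Ω.

Z = 32 + j0.4555 Ω = 32∠0.8° Ω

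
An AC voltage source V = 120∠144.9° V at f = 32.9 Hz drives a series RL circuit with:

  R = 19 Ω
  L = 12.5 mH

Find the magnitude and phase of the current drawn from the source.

Step 1 — Angular frequency: ω = 2π·f = 2π·32.9 = 206.7 rad/s.
Step 2 — Component impedances:
  R: Z = R = 19 Ω
  L: Z = jωL = j·206.7·0.0125 = 0 + j2.584 Ω
Step 3 — Series combination: Z_total = R + L = 19 + j2.584 Ω = 19.17∠7.7° Ω.
Step 4 — Source phasor: V = 120∠144.9° V = -98.18 + j69 V.
Step 5 — Ohm's law: I = V / Z_total = (-98.18 + j69) / (19 + j2.584) = -4.589 + j4.256 A.
Step 6 — Convert to polar: |I| = 6.258 A, ∠I = 137.2°.

I = 6.258∠137.2° A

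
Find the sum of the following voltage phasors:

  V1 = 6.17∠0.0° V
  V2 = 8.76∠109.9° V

Step 1 — Convert each phasor to rectangular form:
  V1 = 6.17·(cos(0.0°) + j·sin(0.0°)) = 6.17 V
  V2 = 8.76·(cos(109.9°) + j·sin(109.9°)) = -2.982 + j8.237 V
Step 2 — Sum components: V_total = 3.188 + j8.237 V.
Step 3 — Convert to polar: |V_total| = 8.832 V, ∠V_total = 68.8°.

V_total = 8.832∠68.8° V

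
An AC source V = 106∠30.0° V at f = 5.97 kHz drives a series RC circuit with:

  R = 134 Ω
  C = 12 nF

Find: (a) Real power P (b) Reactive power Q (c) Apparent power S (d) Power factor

Step 1 — Angular frequency: ω = 2π·f = 2π·5970 = 3.751e+04 rad/s.
Step 2 — Component impedances:
  R: Z = R = 134 Ω
  C: Z = 1/(jωC) = -j/(ω·C) = 0 - j2222 Ω
Step 3 — Series combination: Z_total = R + C = 134 - j2222 Ω = 2226∠-86.5° Ω.
Step 4 — Source phasor: V = 106∠30.0° V = 91.8 + j53 V.
Step 5 — Current: I = V / Z = -0.02129 + j0.04261 A = 0.04763∠116.5° A.
Step 6 — Complex power: S = V·I* = 0.304 - j5.039 VA.
Step 7 — Real power: P = Re(S) = 0.304 W.
Step 8 — Reactive power: Q = Im(S) = -5.039 VAR.
Step 9 — Apparent power: |S| = 5.048 VA.
Step 10 — Power factor: PF = P/|S| = 0.06021 (leading).

(a) P = 0.304 W  (b) Q = -5.039 VAR  (c) S = 5.048 VA  (d) PF = 0.06021 (leading)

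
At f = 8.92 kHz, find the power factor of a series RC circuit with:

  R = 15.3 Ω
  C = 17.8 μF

Step 1 — Angular frequency: ω = 2π·f = 2π·8920 = 5.605e+04 rad/s.
Step 2 — Component impedances:
  R: Z = R = 15.3 Ω
  C: Z = 1/(jωC) = -j/(ω·C) = 0 - j1.002 Ω
Step 3 — Series combination: Z_total = R + C = 15.3 - j1.002 Ω = 15.33∠-3.7° Ω.
Step 4 — Power factor: PF = cos(φ) = Re(Z)/|Z| = 15.3/15.3328 = 0.9979.
Step 5 — Type: Im(Z) = -1.002 ⇒ leading (phase φ = -3.7°).

PF = 0.9979 (leading, φ = -3.7°)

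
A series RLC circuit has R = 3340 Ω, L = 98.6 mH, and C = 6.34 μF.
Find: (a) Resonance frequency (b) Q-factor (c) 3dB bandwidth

Step 1 — Resonance: ω₀ = 1/√(LC) = 1/√(0.0986·6.34e-06) = 1265 rad/s.
Step 2 — f₀ = ω₀/(2π) = 201.3 Hz.
Step 3 — Series Q: Q = ω₀L/R = 1265·0.0986/3340 = 0.03734.
Step 4 — Bandwidth: Δω = ω₀/Q = 3.387e+04 rad/s; BW = Δω/(2π) = 5391 Hz.

(a) f₀ = 201.3 Hz  (b) Q = 0.03734  (c) BW = 5391 Hz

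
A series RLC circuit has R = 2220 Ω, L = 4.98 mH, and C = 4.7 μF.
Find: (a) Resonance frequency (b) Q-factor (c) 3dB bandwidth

Step 1 — Resonance condition Im(Z)=0 gives ω₀ = 1/√(LC).
Step 2 — ω₀ = 1/√(0.00498·4.7e-06) = 6536 rad/s.
Step 3 — f₀ = ω₀/(2π) = 1040 Hz.
Step 4 — Series Q: Q = ω₀L/R = 6536·0.00498/2220 = 0.01466.
Step 5 — 3dB bandwidth: Δω = ω₀/Q = 4.458e+05 rad/s; BW = Δω/(2π) = 7.095e+04 Hz.

(a) f₀ = 1040 Hz  (b) Q = 0.01466  (c) BW = 7.095e+04 Hz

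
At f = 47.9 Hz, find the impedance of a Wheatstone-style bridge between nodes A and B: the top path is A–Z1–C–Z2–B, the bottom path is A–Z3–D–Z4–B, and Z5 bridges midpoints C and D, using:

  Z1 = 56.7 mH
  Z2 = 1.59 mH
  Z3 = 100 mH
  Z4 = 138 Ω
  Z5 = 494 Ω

Step 1 — Angular frequency: ω = 2π·f = 2π·47.9 = 301 rad/s.
Step 2 — Component impedances:
  Z1: Z = jωL = j·301·0.0567 = 0 + j17.06 Ω
  Z2: Z = jωL = j·301·0.00159 = 0 + j0.4785 Ω
  Z3: Z = jωL = j·301·0.1 = 0 + j30.1 Ω
  Z4: Z = R = 138 Ω
  Z5: Z = R = 494 Ω
Step 3 — Bridge requires nodal analysis (the Z5 bridge couples midpoints C and D, so the two paths cannot be reduced to a simple series/parallel combination). Setting node B to ground and injecting 1 A at node A, the 3-node admittance system at A, C, D solves to V_A = Z_AB = 2.362 + j16.5 Ω = 16.67∠81.9° Ω.

Z = 2.362 + j16.5 Ω = 16.67∠81.9° Ω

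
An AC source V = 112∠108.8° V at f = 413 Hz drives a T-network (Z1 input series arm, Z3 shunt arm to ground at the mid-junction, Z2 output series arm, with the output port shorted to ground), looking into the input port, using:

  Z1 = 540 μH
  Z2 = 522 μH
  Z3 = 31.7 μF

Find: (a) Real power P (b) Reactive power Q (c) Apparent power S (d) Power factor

Step 1 — Angular frequency: ω = 2π·f = 2π·413 = 2595 rad/s.
Step 2 — Component impedances:
  Z1: Z = jωL = j·2595·0.00054 = 0 + j1.401 Ω
  Z2: Z = jωL = j·2595·0.000522 = 0 + j1.355 Ω
  Z3: Z = 1/(jωC) = -j/(ω·C) = 0 - j12.16 Ω
Step 3 — With the output port shorted to ground, the output series arm Z2 runs from the junction to ground; the shunt arm Z3 also runs from the junction to ground. They appear in parallel: Z3 || Z2 = 0 + j1.524 Ω.
Step 4 — Series with input arm Z1: Z_in = Z1 + (Z3 || Z2) = 0 + j2.926 Ω = 2.926∠90.0° Ω.
Step 5 — Source phasor: V = 112∠108.8° V = -36.09 + j106 V.
Step 6 — Current: I = V / Z = 36.24 + j12.34 A = 38.28∠18.8° A.
Step 7 — Complex power: S = V·I* = 0 + j4288 VA.
Step 8 — Real power: P = Re(S) = 0 W.
Step 9 — Reactive power: Q = Im(S) = 4288 VAR.
Step 10 — Apparent power: |S| = 4288 VA.
Step 11 — Power factor: PF = P/|S| = 0 (lagging).

(a) P = 0 W  (b) Q = 4288 VAR  (c) S = 4288 VA  (d) PF = 0 (lagging)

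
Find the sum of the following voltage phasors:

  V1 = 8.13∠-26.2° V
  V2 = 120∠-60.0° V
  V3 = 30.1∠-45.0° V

Step 1 — Convert each phasor to rectangular form:
  V1 = 8.13·(cos(-26.2°) + j·sin(-26.2°)) = 7.295 - j3.589 V
  V2 = 120·(cos(-60.0°) + j·sin(-60.0°)) = 60 - j103.9 V
  V3 = 30.1·(cos(-45.0°) + j·sin(-45.0°)) = 21.28 - j21.28 V
Step 2 — Sum components: V_total = 88.58 - j128.8 V.
Step 3 — Convert to polar: |V_total| = 156.3 V, ∠V_total = -55.5°.

V_total = 156.3∠-55.5° V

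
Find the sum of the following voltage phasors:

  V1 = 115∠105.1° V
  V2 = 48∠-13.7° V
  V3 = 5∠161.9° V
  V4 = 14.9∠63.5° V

Step 1 — Convert each phasor to rectangular form:
  V1 = 115·(cos(105.1°) + j·sin(105.1°)) = -29.96 + j111 V
  V2 = 48·(cos(-13.7°) + j·sin(-13.7°)) = 46.63 - j11.37 V
  V3 = 5·(cos(161.9°) + j·sin(161.9°)) = -4.753 + j1.553 V
  V4 = 14.9·(cos(63.5°) + j·sin(63.5°)) = 6.648 + j13.33 V
Step 2 — Sum components: V_total = 18.57 + j114.5 V.
Step 3 — Convert to polar: |V_total| = 116 V, ∠V_total = 80.8°.

V_total = 116∠80.8° V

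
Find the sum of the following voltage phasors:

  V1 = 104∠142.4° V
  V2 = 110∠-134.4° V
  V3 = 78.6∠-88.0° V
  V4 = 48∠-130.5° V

Step 1 — Convert each phasor to rectangular form:
  V1 = 104·(cos(142.4°) + j·sin(142.4°)) = -82.4 + j63.46 V
  V2 = 110·(cos(-134.4°) + j·sin(-134.4°)) = -76.96 - j78.59 V
  V3 = 78.6·(cos(-88.0°) + j·sin(-88.0°)) = 2.743 - j78.55 V
  V4 = 48·(cos(-130.5°) + j·sin(-130.5°)) = -31.17 - j36.5 V
Step 2 — Sum components: V_total = -187.8 - j130.2 V.
Step 3 — Convert to polar: |V_total| = 228.5 V, ∠V_total = -145.3°.

V_total = 228.5∠-145.3° V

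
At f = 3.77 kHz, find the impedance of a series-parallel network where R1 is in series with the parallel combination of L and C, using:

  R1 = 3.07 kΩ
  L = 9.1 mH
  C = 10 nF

Step 1 — Angular frequency: ω = 2π·f = 2π·3770 = 2.369e+04 rad/s.
Step 2 — Component impedances:
  R1: Z = R = 3070 Ω
  L: Z = jωL = j·2.369e+04·0.0091 = 0 + j215.6 Ω
  C: Z = 1/(jωC) = -j/(ω·C) = 0 - j4222 Ω
Step 3 — Parallel branch: L || C = 1/(1/L + 1/C) = 0 + j227.2 Ω.
Step 4 — Series with R1: Z_total = R1 + (L || C) = 3070 + j227.2 Ω = 3078∠4.2° Ω.

Z = 3070 + j227.2 Ω = 3078∠4.2° Ω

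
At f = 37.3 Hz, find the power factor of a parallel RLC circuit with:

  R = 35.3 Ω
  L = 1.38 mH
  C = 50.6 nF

Step 1 — Angular frequency: ω = 2π·f = 2π·37.3 = 234.4 rad/s.
Step 2 — Component impedances:
  R: Z = R = 35.3 Ω
  L: Z = jωL = j·234.4·0.00138 = 0 + j0.3234 Ω
  C: Z = 1/(jωC) = -j/(ω·C) = 0 - j8.433e+04 Ω
Step 3 — Parallel combination: 1/Z_total = 1/R + 1/L + 1/C; Z_total = 0.002963 + j0.3234 Ω = 0.3234∠89.5° Ω.
Step 4 — Power factor: PF = cos(φ) = Re(Z)/|Z| = 0.002963/0.3234 = 0.009162.
Step 5 — Type: Im(Z) = 0.3234 ⇒ lagging (phase φ = 89.5°).

PF = 0.009162 (lagging, φ = 89.5°)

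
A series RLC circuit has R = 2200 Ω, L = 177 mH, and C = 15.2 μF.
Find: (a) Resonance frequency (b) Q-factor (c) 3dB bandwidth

Step 1 — Resonance: ω₀ = 1/√(LC) = 1/√(0.177·1.52e-05) = 609.7 rad/s.
Step 2 — f₀ = ω₀/(2π) = 97.03 Hz.
Step 3 — Series Q: Q = ω₀L/R = 609.7·0.177/2200 = 0.04905.
Step 4 — Bandwidth: Δω = ω₀/Q = 1.243e+04 rad/s; BW = Δω/(2π) = 1978 Hz.

(a) f₀ = 97.03 Hz  (b) Q = 0.04905  (c) BW = 1978 Hz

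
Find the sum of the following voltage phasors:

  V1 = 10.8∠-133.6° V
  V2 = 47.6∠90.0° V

Step 1 — Convert each phasor to rectangular form:
  V1 = 10.8·(cos(-133.6°) + j·sin(-133.6°)) = -7.448 - j7.821 V
  V2 = 47.6·(cos(90.0°) + j·sin(90.0°)) = 0 + j47.6 V
Step 2 — Sum components: V_total = -7.448 + j39.78 V.
Step 3 — Convert to polar: |V_total| = 40.47 V, ∠V_total = 100.6°.

V_total = 40.47∠100.6° V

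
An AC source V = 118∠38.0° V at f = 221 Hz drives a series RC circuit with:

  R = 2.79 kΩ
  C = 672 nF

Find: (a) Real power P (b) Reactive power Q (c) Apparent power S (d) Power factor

Step 1 — Angular frequency: ω = 2π·f = 2π·221 = 1389 rad/s.
Step 2 — Component impedances:
  R: Z = R = 2790 Ω
  C: Z = 1/(jωC) = -j/(ω·C) = 0 - j1072 Ω
Step 3 — Series combination: Z_total = R + C = 2790 - j1072 Ω = 2989∠-21.0° Ω.
Step 4 — Source phasor: V = 118∠38.0° V = 92.99 + j72.65 V.
Step 5 — Current: I = V / Z = 0.02033 + j0.03385 A = 0.03948∠59.0° A.
Step 6 — Complex power: S = V·I* = 4.349 - j1.671 VA.
Step 7 — Real power: P = Re(S) = 4.349 W.
Step 8 — Reactive power: Q = Im(S) = -1.671 VAR.
Step 9 — Apparent power: |S| = 4.659 VA.
Step 10 — Power factor: PF = P/|S| = 0.9335 (leading).

(a) P = 4.349 W  (b) Q = -1.671 VAR  (c) S = 4.659 VA  (d) PF = 0.9335 (leading)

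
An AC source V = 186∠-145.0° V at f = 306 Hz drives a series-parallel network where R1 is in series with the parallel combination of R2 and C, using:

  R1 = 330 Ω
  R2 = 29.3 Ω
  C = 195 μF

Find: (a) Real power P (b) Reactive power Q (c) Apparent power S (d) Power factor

Step 1 — Angular frequency: ω = 2π·f = 2π·306 = 1923 rad/s.
Step 2 — Component impedances:
  R1: Z = R = 330 Ω
  R2: Z = R = 29.3 Ω
  C: Z = 1/(jωC) = -j/(ω·C) = 0 - j2.667 Ω
Step 3 — Parallel branch: R2 || C = 1/(1/R2 + 1/C) = 0.2408 - j2.645 Ω.
Step 4 — Series with R1: Z_total = R1 + (R2 || C) = 330.2 - j2.645 Ω = 330.3∠-0.5° Ω.
Step 5 — Source phasor: V = 186∠-145.0° V = -152.4 - j106.7 V.
Step 6 — Current: I = V / Z = -0.4588 - j0.3267 A = 0.5632∠-144.5° A.
Step 7 — Complex power: S = V·I* = 104.8 - j0.8391 VA.
Step 8 — Real power: P = Re(S) = 104.8 W.
Step 9 — Reactive power: Q = Im(S) = -0.8391 VAR.
Step 10 — Apparent power: |S| = 104.8 VA.
Step 11 — Power factor: PF = P/|S| = 1 (leading).

(a) P = 104.8 W  (b) Q = -0.8391 VAR  (c) S = 104.8 VA  (d) PF = 1 (leading)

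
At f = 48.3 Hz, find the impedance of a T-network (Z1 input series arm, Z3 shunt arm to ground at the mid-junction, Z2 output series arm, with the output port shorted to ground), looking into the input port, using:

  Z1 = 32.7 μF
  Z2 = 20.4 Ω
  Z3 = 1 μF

Step 1 — Angular frequency: ω = 2π·f = 2π·48.3 = 303.5 rad/s.
Step 2 — Component impedances:
  Z1: Z = 1/(jωC) = -j/(ω·C) = 0 - j100.8 Ω
  Z2: Z = R = 20.4 Ω
  Z3: Z = 1/(jωC) = -j/(ω·C) = 0 - j3295 Ω
Step 3 — With the output port shorted to ground, the output series arm Z2 runs from the junction to ground; the shunt arm Z3 also runs from the junction to ground. They appear in parallel: Z3 || Z2 = 20.4 - j0.1263 Ω.
Step 4 — Series with input arm Z1: Z_in = Z1 + (Z3 || Z2) = 20.4 - j100.9 Ω = 102.9∠-78.6° Ω.

Z = 20.4 - j100.9 Ω = 102.9∠-78.6° Ω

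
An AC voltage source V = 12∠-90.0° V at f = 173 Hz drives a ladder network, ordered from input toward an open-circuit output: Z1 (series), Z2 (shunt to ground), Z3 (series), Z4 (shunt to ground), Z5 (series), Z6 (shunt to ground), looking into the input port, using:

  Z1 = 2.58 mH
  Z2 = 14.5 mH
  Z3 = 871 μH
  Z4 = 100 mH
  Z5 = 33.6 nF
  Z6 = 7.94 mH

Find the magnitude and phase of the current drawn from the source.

Step 1 — Angular frequency: ω = 2π·f = 2π·173 = 1087 rad/s.
Step 2 — Component impedances:
  Z1: Z = jωL = j·1087·0.00258 = 0 + j2.804 Ω
  Z2: Z = jωL = j·1087·0.0145 = 0 + j15.76 Ω
  Z3: Z = jωL = j·1087·0.000871 = 0 + j0.9468 Ω
  Z4: Z = jωL = j·1087·0.1 = 0 + j108.7 Ω
  Z5: Z = 1/(jωC) = -j/(ω·C) = 0 - j2.738e+04 Ω
  Z6: Z = jωL = j·1087·0.00794 = 0 + j8.631 Ω
Step 3 — Ladder network (open output): work backward from the far end, alternating series and parallel combinations. Z_in = 0 + j16.59 Ω = 16.59∠90.0° Ω.
Step 4 — Source phasor: V = 12∠-90.0° V = 0 - j12 V.
Step 5 — Ohm's law: I = V / Z_total = (0 - j12) / (0 + j16.59) = -0.7233 A.
Step 6 — Convert to polar: |I| = 0.7233 A, ∠I = -180.0°.

I = 0.7233∠-180.0° A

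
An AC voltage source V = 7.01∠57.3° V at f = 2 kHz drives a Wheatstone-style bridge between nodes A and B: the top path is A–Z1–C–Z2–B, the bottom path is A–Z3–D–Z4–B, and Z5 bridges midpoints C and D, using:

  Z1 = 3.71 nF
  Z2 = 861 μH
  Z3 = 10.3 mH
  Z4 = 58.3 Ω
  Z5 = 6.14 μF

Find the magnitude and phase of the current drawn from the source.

Step 1 — Angular frequency: ω = 2π·f = 2π·2000 = 1.257e+04 rad/s.
Step 2 — Component impedances:
  Z1: Z = 1/(jωC) = -j/(ω·C) = 0 - j2.145e+04 Ω
  Z2: Z = jωL = j·1.257e+04·0.000861 = 0 + j10.82 Ω
  Z3: Z = jωL = j·1.257e+04·0.0103 = 0 + j129.4 Ω
  Z4: Z = R = 58.3 Ω
  Z5: Z = 1/(jωC) = -j/(ω·C) = 0 - j12.96 Ω
Step 3 — Bridge requires nodal analysis (the Z5 bridge couples midpoints C and D, so the two paths cannot be reduced to a simple series/parallel combination). Setting node B to ground and injecting 1 A at node A, the 3-node admittance system at A, C, D solves to V_A = Z_AB = 0.08379 + j127.9 Ω = 127.9∠90.0° Ω.
Step 4 — Source phasor: V = 7.01∠57.3° V = 3.787 + j5.899 V.
Step 5 — Ohm's law: I = V / Z_total = (3.787 + j5.899) / (0.08379 + j127.9) = 0.04613 - j0.02957 A.
Step 6 — Convert to polar: |I| = 0.05479 A, ∠I = -32.7°.

I = 0.05479∠-32.7° A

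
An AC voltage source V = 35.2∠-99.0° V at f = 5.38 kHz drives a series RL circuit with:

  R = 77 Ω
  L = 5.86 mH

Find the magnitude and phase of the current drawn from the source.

Step 1 — Angular frequency: ω = 2π·f = 2π·5380 = 3.38e+04 rad/s.
Step 2 — Component impedances:
  R: Z = R = 77 Ω
  L: Z = jωL = j·3.38e+04·0.00586 = 0 + j198.1 Ω
Step 3 — Series combination: Z_total = R + L = 77 + j198.1 Ω = 212.5∠68.8° Ω.
Step 4 — Source phasor: V = 35.2∠-99.0° V = -5.506 - j34.77 V.
Step 5 — Ohm's law: I = V / Z_total = (-5.506 - j34.77) / (77 + j198.1) = -0.1619 - j0.03512 A.
Step 6 — Convert to polar: |I| = 0.1656 A, ∠I = -167.8°.

I = 0.1656∠-167.8° A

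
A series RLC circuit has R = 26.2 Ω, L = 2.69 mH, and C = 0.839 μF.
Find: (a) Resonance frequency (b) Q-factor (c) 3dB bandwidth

Step 1 — Resonance: ω₀ = 1/√(LC) = 1/√(0.00269·8.39e-07) = 2.105e+04 rad/s.
Step 2 — f₀ = ω₀/(2π) = 3350 Hz.
Step 3 — Series Q: Q = ω₀L/R = 2.105e+04·0.00269/26.2 = 2.161.
Step 4 — Bandwidth: Δω = ω₀/Q = 9740 rad/s; BW = Δω/(2π) = 1550 Hz.

(a) f₀ = 3350 Hz  (b) Q = 2.161  (c) BW = 1550 Hz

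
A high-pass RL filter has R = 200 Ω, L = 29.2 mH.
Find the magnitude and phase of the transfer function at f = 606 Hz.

Step 1 — Angular frequency: ω = 2π·606 = 3808 rad/s.
Step 2 — Transfer function: H(jω) = jωL/(R + jωL).
Step 3 — Numerator jωL = j·111.2; denominator R + jωL = 200 + j111.2.
Step 4 — H = 0.2361 + j0.4247.
Step 5 — Magnitude: |H| = 0.4859 (-6.3 dB); phase: φ = 60.9°.

|H| = 0.4859 (-6.3 dB), φ = 60.9°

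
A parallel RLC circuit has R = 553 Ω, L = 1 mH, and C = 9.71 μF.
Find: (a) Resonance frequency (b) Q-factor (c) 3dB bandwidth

Step 1 — Resonance: ω₀ = 1/√(LC) = 1/√(0.001·9.71e-06) = 1.015e+04 rad/s.
Step 2 — f₀ = ω₀/(2π) = 1615 Hz.
Step 3 — Parallel Q: Q = R/(ω₀L) = 553/(1.015e+04·0.001) = 54.49.
Step 4 — Bandwidth: Δω = ω₀/Q = 186.2 rad/s; BW = Δω/(2π) = 29.64 Hz.

(a) f₀ = 1615 Hz  (b) Q = 54.49  (c) BW = 29.64 Hz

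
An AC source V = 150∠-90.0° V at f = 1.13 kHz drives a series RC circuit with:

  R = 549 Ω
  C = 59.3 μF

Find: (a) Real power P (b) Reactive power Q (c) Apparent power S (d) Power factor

Step 1 — Angular frequency: ω = 2π·f = 2π·1130 = 7100 rad/s.
Step 2 — Component impedances:
  R: Z = R = 549 Ω
  C: Z = 1/(jωC) = -j/(ω·C) = 0 - j2.375 Ω
Step 3 — Series combination: Z_total = R + C = 549 - j2.375 Ω = 549∠-0.2° Ω.
Step 4 — Source phasor: V = 150∠-90.0° V = 0 - j150 V.
Step 5 — Current: I = V / Z = 0.001182 - j0.2732 A = 0.2732∠-89.8° A.
Step 6 — Complex power: S = V·I* = 40.98 - j0.1773 VA.
Step 7 — Real power: P = Re(S) = 40.98 W.
Step 8 — Reactive power: Q = Im(S) = -0.1773 VAR.
Step 9 — Apparent power: |S| = 40.98 VA.
Step 10 — Power factor: PF = P/|S| = 1 (leading).

(a) P = 40.98 W  (b) Q = -0.1773 VAR  (c) S = 40.98 VA  (d) PF = 1 (leading)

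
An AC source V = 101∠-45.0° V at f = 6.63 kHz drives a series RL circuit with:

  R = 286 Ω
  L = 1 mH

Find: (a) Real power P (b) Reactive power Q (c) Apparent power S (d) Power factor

Step 1 — Angular frequency: ω = 2π·f = 2π·6630 = 4.166e+04 rad/s.
Step 2 — Component impedances:
  R: Z = R = 286 Ω
  L: Z = jωL = j·4.166e+04·0.001 = 0 + j41.66 Ω
Step 3 — Series combination: Z_total = R + L = 286 + j41.66 Ω = 289∠8.3° Ω.
Step 4 — Source phasor: V = 101∠-45.0° V = 71.42 - j71.42 V.
Step 5 — Current: I = V / Z = 0.2089 - j0.2801 A = 0.3495∠-53.3° A.
Step 6 — Complex power: S = V·I* = 34.93 + j5.087 VA.
Step 7 — Real power: P = Re(S) = 34.93 W.
Step 8 — Reactive power: Q = Im(S) = 5.087 VAR.
Step 9 — Apparent power: |S| = 35.3 VA.
Step 10 — Power factor: PF = P/|S| = 0.9896 (lagging).

(a) P = 34.93 W  (b) Q = 5.087 VAR  (c) S = 35.3 VA  (d) PF = 0.9896 (lagging)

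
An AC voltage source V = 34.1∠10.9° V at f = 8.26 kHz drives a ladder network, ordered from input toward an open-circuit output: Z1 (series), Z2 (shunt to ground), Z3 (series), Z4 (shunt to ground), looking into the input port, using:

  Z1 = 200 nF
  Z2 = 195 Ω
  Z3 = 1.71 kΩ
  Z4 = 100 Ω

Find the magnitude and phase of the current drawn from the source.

Step 1 — Angular frequency: ω = 2π·f = 2π·8260 = 5.19e+04 rad/s.
Step 2 — Component impedances:
  Z1: Z = 1/(jωC) = -j/(ω·C) = 0 - j96.34 Ω
  Z2: Z = R = 195 Ω
  Z3: Z = R = 1710 Ω
  Z4: Z = R = 100 Ω
Step 3 — Ladder network (open output): work backward from the far end, alternating series and parallel combinations. Z_in = 176 - j96.34 Ω = 200.7∠-28.7° Ω.
Step 4 — Source phasor: V = 34.1∠10.9° V = 33.48 + j6.448 V.
Step 5 — Ohm's law: I = V / Z_total = (33.48 + j6.448) / (176 - j96.34) = 0.1309 + j0.1083 A.
Step 6 — Convert to polar: |I| = 0.1699 A, ∠I = 39.6°.

I = 0.1699∠39.6° A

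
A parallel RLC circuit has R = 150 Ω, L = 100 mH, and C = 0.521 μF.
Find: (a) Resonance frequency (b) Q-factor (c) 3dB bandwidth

Step 1 — Resonance: ω₀ = 1/√(LC) = 1/√(0.1·5.21e-07) = 4381 rad/s.
Step 2 — f₀ = ω₀/(2π) = 697.3 Hz.
Step 3 — Parallel Q: Q = R/(ω₀L) = 150/(4381·0.1) = 0.3424.
Step 4 — Bandwidth: Δω = ω₀/Q = 1.28e+04 rad/s; BW = Δω/(2π) = 2037 Hz.

(a) f₀ = 697.3 Hz  (b) Q = 0.3424  (c) BW = 2037 Hz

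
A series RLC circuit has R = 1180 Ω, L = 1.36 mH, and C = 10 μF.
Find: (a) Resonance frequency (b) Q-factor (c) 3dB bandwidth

Step 1 — Resonance: ω₀ = 1/√(LC) = 1/√(0.00136·1e-05) = 8575 rad/s.
Step 2 — f₀ = ω₀/(2π) = 1365 Hz.
Step 3 — Series Q: Q = ω₀L/R = 8575·0.00136/1180 = 0.009883.
Step 4 — Bandwidth: Δω = ω₀/Q = 8.676e+05 rad/s; BW = Δω/(2π) = 1.381e+05 Hz.

(a) f₀ = 1365 Hz  (b) Q = 0.009883  (c) BW = 1.381e+05 Hz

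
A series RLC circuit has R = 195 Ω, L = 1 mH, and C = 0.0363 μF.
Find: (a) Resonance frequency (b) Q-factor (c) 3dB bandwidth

Step 1 — Resonance condition Im(Z)=0 gives ω₀ = 1/√(LC).
Step 2 — ω₀ = 1/√(0.001·3.63e-08) = 1.66e+05 rad/s.
Step 3 — f₀ = ω₀/(2π) = 2.642e+04 Hz.
Step 4 — Series Q: Q = ω₀L/R = 1.66e+05·0.001/195 = 0.8512.
Step 5 — 3dB bandwidth: Δω = ω₀/Q = 1.95e+05 rad/s; BW = Δω/(2π) = 3.104e+04 Hz.

(a) f₀ = 2.642e+04 Hz  (b) Q = 0.8512  (c) BW = 3.104e+04 Hz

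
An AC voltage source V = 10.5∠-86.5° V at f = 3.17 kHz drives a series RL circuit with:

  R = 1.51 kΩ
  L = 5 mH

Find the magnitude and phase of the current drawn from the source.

Step 1 — Angular frequency: ω = 2π·f = 2π·3170 = 1.992e+04 rad/s.
Step 2 — Component impedances:
  R: Z = R = 1510 Ω
  L: Z = jωL = j·1.992e+04·0.005 = 0 + j99.59 Ω
Step 3 — Series combination: Z_total = R + L = 1510 + j99.59 Ω = 1513∠3.8° Ω.
Step 4 — Source phasor: V = 10.5∠-86.5° V = 0.641 - j10.48 V.
Step 5 — Ohm's law: I = V / Z_total = (0.641 - j10.48) / (1510 + j99.59) = -3.31e-05 - j0.006938 A.
Step 6 — Convert to polar: |I| = 0.006939 A, ∠I = -90.3°.

I = 0.006939∠-90.3° A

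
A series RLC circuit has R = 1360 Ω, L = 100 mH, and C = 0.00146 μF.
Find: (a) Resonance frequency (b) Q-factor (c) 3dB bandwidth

Step 1 — Resonance condition Im(Z)=0 gives ω₀ = 1/√(LC).
Step 2 — ω₀ = 1/√(0.1·1.46e-09) = 8.276e+04 rad/s.
Step 3 — f₀ = ω₀/(2π) = 1.317e+04 Hz.
Step 4 — Series Q: Q = ω₀L/R = 8.276e+04·0.1/1360 = 6.085.
Step 5 — 3dB bandwidth: Δω = ω₀/Q = 1.36e+04 rad/s; BW = Δω/(2π) = 2165 Hz.

(a) f₀ = 1.317e+04 Hz  (b) Q = 6.085  (c) BW = 2165 Hz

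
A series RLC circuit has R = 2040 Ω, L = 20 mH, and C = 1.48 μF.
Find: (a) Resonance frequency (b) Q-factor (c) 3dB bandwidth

Step 1 — Resonance condition Im(Z)=0 gives ω₀ = 1/√(LC).
Step 2 — ω₀ = 1/√(0.02·1.48e-06) = 5812 rad/s.
Step 3 — f₀ = ω₀/(2π) = 925.1 Hz.
Step 4 — Series Q: Q = ω₀L/R = 5812·0.02/2040 = 0.05698.
Step 5 — 3dB bandwidth: Δω = ω₀/Q = 1.02e+05 rad/s; BW = Δω/(2π) = 1.623e+04 Hz.

(a) f₀ = 925.1 Hz  (b) Q = 0.05698  (c) BW = 1.623e+04 Hz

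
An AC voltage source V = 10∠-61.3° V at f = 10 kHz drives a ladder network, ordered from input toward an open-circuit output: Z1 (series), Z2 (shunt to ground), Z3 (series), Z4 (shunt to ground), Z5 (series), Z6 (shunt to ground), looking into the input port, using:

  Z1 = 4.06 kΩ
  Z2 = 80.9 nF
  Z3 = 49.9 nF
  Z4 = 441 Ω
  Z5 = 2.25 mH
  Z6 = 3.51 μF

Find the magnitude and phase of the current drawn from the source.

Step 1 — Angular frequency: ω = 2π·f = 2π·1e+04 = 6.283e+04 rad/s.
Step 2 — Component impedances:
  Z1: Z = R = 4060 Ω
  Z2: Z = 1/(jωC) = -j/(ω·C) = 0 - j196.7 Ω
  Z3: Z = 1/(jωC) = -j/(ω·C) = 0 - j318.9 Ω
  Z4: Z = R = 441 Ω
  Z5: Z = jωL = j·6.283e+04·0.00225 = 0 + j141.4 Ω
  Z6: Z = 1/(jωC) = -j/(ω·C) = 0 - j4.534 Ω
Step 3 — Ladder network (open output): work backward from the far end, alternating series and parallel combinations. Z_in = 4070 - j98.67 Ω = 4071∠-1.4° Ω.
Step 4 — Source phasor: V = 10∠-61.3° V = 4.802 - j8.771 V.
Step 5 — Ohm's law: I = V / Z_total = (4.802 - j8.771) / (4070 - j98.67) = 0.001232 - j0.002125 A.
Step 6 — Convert to polar: |I| = 0.002456 A, ∠I = -59.9°.

I = 0.002456∠-59.9° A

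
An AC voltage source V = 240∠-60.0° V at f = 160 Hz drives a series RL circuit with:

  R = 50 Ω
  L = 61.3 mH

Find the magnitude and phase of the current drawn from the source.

Step 1 — Angular frequency: ω = 2π·f = 2π·160 = 1005 rad/s.
Step 2 — Component impedances:
  R: Z = R = 50 Ω
  L: Z = jωL = j·1005·0.0613 = 0 + j61.63 Ω
Step 3 — Series combination: Z_total = R + L = 50 + j61.63 Ω = 79.36∠50.9° Ω.
Step 4 — Source phasor: V = 240∠-60.0° V = 120 - j207.8 V.
Step 5 — Ohm's law: I = V / Z_total = (120 - j207.8) / (50 + j61.63) = -1.081 - j2.824 A.
Step 6 — Convert to polar: |I| = 3.024 A, ∠I = -110.9°.

I = 3.024∠-110.9° A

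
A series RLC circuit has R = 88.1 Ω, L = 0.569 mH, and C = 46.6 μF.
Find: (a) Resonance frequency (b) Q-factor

Step 1 — Resonance condition Im(Z)=0 gives ω₀ = 1/√(LC).
Step 2 — ω₀ = 1/√(0.000569·4.66e-05) = 6141 rad/s.
Step 3 — f₀ = ω₀/(2π) = 977.4 Hz.
Step 4 — Series Q: Q = ω₀L/R = 6141·0.000569/88.1 = 0.03966.

(a) f₀ = 977.4 Hz  (b) Q = 0.03966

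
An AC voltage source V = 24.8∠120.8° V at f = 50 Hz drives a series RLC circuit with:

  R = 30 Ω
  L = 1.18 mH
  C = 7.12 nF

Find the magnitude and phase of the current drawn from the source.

Step 1 — Angular frequency: ω = 2π·f = 2π·50 = 314.2 rad/s.
Step 2 — Component impedances:
  R: Z = R = 30 Ω
  L: Z = jωL = j·314.2·0.00118 = 0 + j0.3707 Ω
  C: Z = 1/(jωC) = -j/(ω·C) = 0 - j4.471e+05 Ω
Step 3 — Series combination: Z_total = R + L + C = 30 - j4.471e+05 Ω = 4.471e+05∠-90.0° Ω.
Step 4 — Source phasor: V = 24.8∠120.8° V = -12.7 + j21.3 V.
Step 5 — Ohm's law: I = V / Z_total = (-12.7 + j21.3) / (30 - j4.471e+05) = -4.765e-05 - j2.84e-05 A.
Step 6 — Convert to polar: |I| = 5.547e-05 A, ∠I = -149.2°.

I = 5.547e-05∠-149.2° A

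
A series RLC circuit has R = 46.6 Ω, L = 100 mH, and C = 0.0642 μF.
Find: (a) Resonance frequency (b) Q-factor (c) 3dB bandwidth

Step 1 — Resonance condition Im(Z)=0 gives ω₀ = 1/√(LC).
Step 2 — ω₀ = 1/√(0.1·6.42e-08) = 1.248e+04 rad/s.
Step 3 — f₀ = ω₀/(2π) = 1986 Hz.
Step 4 — Series Q: Q = ω₀L/R = 1.248e+04·0.1/46.6 = 26.78.
Step 5 — 3dB bandwidth: Δω = ω₀/Q = 466 rad/s; BW = Δω/(2π) = 74.17 Hz.

(a) f₀ = 1986 Hz  (b) Q = 26.78  (c) BW = 74.17 Hz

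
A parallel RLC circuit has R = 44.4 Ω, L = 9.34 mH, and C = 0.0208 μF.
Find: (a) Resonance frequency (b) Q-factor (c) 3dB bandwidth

Step 1 — Resonance: ω₀ = 1/√(LC) = 1/√(0.00934·2.08e-08) = 7.175e+04 rad/s.
Step 2 — f₀ = ω₀/(2π) = 1.142e+04 Hz.
Step 3 — Parallel Q: Q = R/(ω₀L) = 44.4/(7.175e+04·0.00934) = 0.06626.
Step 4 — Bandwidth: Δω = ω₀/Q = 1.083e+06 rad/s; BW = Δω/(2π) = 1.723e+05 Hz.

(a) f₀ = 1.142e+04 Hz  (b) Q = 0.06626  (c) BW = 1.723e+05 Hz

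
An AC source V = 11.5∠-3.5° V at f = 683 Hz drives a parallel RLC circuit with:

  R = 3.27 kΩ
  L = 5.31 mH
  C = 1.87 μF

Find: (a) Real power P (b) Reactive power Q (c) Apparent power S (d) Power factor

Step 1 — Angular frequency: ω = 2π·f = 2π·683 = 4291 rad/s.
Step 2 — Component impedances:
  R: Z = R = 3270 Ω
  L: Z = jωL = j·4291·0.00531 = 0 + j22.79 Ω
  C: Z = 1/(jωC) = -j/(ω·C) = 0 - j124.6 Ω
Step 3 — Parallel combination: 1/Z_total = 1/R + 1/L + 1/C; Z_total = 0.2378 + j27.89 Ω = 27.89∠89.5° Ω.
Step 4 — Source phasor: V = 11.5∠-3.5° V = 11.48 - j0.7021 V.
Step 5 — Current: I = V / Z = -0.02166 - j0.4118 A = 0.4124∠-93.0° A.
Step 6 — Complex power: S = V·I* = 0.04044 + j4.742 VA.
Step 7 — Real power: P = Re(S) = 0.04044 W.
Step 8 — Reactive power: Q = Im(S) = 4.742 VAR.
Step 9 — Apparent power: |S| = 4.743 VA.
Step 10 — Power factor: PF = P/|S| = 0.008528 (lagging).

(a) P = 0.04044 W  (b) Q = 4.742 VAR  (c) S = 4.743 VA  (d) PF = 0.008528 (lagging)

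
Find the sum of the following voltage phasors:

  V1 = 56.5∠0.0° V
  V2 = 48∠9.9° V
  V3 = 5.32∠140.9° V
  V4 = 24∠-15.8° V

Step 1 — Convert each phasor to rectangular form:
  V1 = 56.5·(cos(0.0°) + j·sin(0.0°)) = 56.5 V
  V2 = 48·(cos(9.9°) + j·sin(9.9°)) = 47.29 + j8.253 V
  V3 = 5.32·(cos(140.9°) + j·sin(140.9°)) = -4.129 + j3.355 V
  V4 = 24·(cos(-15.8°) + j·sin(-15.8°)) = 23.09 - j6.535 V
Step 2 — Sum components: V_total = 122.7 + j5.073 V.
Step 3 — Convert to polar: |V_total| = 122.9 V, ∠V_total = 2.4°.

V_total = 122.9∠2.4° V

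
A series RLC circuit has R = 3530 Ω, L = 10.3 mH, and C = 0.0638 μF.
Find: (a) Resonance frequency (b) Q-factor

Step 1 — Resonance condition Im(Z)=0 gives ω₀ = 1/√(LC).
Step 2 — ω₀ = 1/√(0.0103·6.38e-08) = 3.901e+04 rad/s.
Step 3 — f₀ = ω₀/(2π) = 6209 Hz.
Step 4 — Series Q: Q = ω₀L/R = 3.901e+04·0.0103/3530 = 0.1138.

(a) f₀ = 6209 Hz  (b) Q = 0.1138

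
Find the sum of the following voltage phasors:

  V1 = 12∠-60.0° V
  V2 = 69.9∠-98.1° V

Step 1 — Convert each phasor to rectangular form:
  V1 = 12·(cos(-60.0°) + j·sin(-60.0°)) = 6 - j10.39 V
  V2 = 69.9·(cos(-98.1°) + j·sin(-98.1°)) = -9.849 - j69.2 V
Step 2 — Sum components: V_total = -3.849 - j79.59 V.
Step 3 — Convert to polar: |V_total| = 79.69 V, ∠V_total = -92.8°.

V_total = 79.69∠-92.8° V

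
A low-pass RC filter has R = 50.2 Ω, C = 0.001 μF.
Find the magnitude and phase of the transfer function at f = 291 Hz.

Step 1 — Angular frequency: ω = 2π·291 = 1828 rad/s.
Step 2 — Transfer function: H(jω) = 1/(1 + jωRC).
Step 3 — Denominator: 1 + jωRC = 1 + j·1828·50.2·1e-09 = 1 + j9.179e-05.
Step 4 — H = 1 - j9.179e-05.
Step 5 — Magnitude: |H| = 1 (-0.0 dB); phase: φ = -0.0°.

|H| = 1 (-0.0 dB), φ = -0.0°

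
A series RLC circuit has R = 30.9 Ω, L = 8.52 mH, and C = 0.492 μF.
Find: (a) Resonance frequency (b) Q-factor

Step 1 — Resonance condition Im(Z)=0 gives ω₀ = 1/√(LC).
Step 2 — ω₀ = 1/√(0.00852·4.92e-07) = 1.545e+04 rad/s.
Step 3 — f₀ = ω₀/(2π) = 2458 Hz.
Step 4 — Series Q: Q = ω₀L/R = 1.545e+04·0.00852/30.9 = 4.259.

(a) f₀ = 2458 Hz  (b) Q = 4.259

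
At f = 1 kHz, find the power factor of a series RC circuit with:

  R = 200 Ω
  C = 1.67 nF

Step 1 — Angular frequency: ω = 2π·f = 2π·1000 = 6283 rad/s.
Step 2 — Component impedances:
  R: Z = R = 200 Ω
  C: Z = 1/(jωC) = -j/(ω·C) = 0 - j9.53e+04 Ω
Step 3 — Series combination: Z_total = R + C = 200 - j9.53e+04 Ω = 9.53e+04∠-89.9° Ω.
Step 4 — Power factor: PF = cos(φ) = Re(Z)/|Z| = 200/9.53e+04 = 0.002099.
Step 5 — Type: Im(Z) = -9.53e+04 ⇒ leading (phase φ = -89.9°).

PF = 0.002099 (leading, φ = -89.9°)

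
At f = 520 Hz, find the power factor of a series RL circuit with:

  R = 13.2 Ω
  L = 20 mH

Step 1 — Angular frequency: ω = 2π·f = 2π·520 = 3267 rad/s.
Step 2 — Component impedances:
  R: Z = R = 13.2 Ω
  L: Z = jωL = j·3267·0.02 = 0 + j65.35 Ω
Step 3 — Series combination: Z_total = R + L = 13.2 + j65.35 Ω = 66.67∠78.6° Ω.
Step 4 — Power factor: PF = cos(φ) = Re(Z)/|Z| = 13.2/66.67 = 0.198.
Step 5 — Type: Im(Z) = 65.35 ⇒ lagging (phase φ = 78.6°).

PF = 0.198 (lagging, φ = 78.6°)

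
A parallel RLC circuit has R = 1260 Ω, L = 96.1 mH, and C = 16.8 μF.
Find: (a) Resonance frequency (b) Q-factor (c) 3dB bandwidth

Step 1 — Resonance: ω₀ = 1/√(LC) = 1/√(0.0961·1.68e-05) = 787 rad/s.
Step 2 — f₀ = ω₀/(2π) = 125.3 Hz.
Step 3 — Parallel Q: Q = R/(ω₀L) = 1260/(787·0.0961) = 16.66.
Step 4 — Bandwidth: Δω = ω₀/Q = 47.24 rad/s; BW = Δω/(2π) = 7.519 Hz.

(a) f₀ = 125.3 Hz  (b) Q = 16.66  (c) BW = 7.519 Hz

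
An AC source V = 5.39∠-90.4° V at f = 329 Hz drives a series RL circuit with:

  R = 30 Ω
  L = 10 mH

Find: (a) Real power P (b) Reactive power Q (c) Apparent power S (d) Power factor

Step 1 — Angular frequency: ω = 2π·f = 2π·329 = 2067 rad/s.
Step 2 — Component impedances:
  R: Z = R = 30 Ω
  L: Z = jωL = j·2067·0.01 = 0 + j20.67 Ω
Step 3 — Series combination: Z_total = R + L = 30 + j20.67 Ω = 36.43∠34.6° Ω.
Step 4 — Source phasor: V = 5.39∠-90.4° V = -0.03763 - j5.39 V.
Step 5 — Current: I = V / Z = -0.08479 - j0.1212 A = 0.1479∠-125.0° A.
Step 6 — Complex power: S = V·I* = 0.6566 + j0.4525 VA.
Step 7 — Real power: P = Re(S) = 0.6566 W.
Step 8 — Reactive power: Q = Im(S) = 0.4525 VAR.
Step 9 — Apparent power: |S| = 0.7974 VA.
Step 10 — Power factor: PF = P/|S| = 0.8234 (lagging).

(a) P = 0.6566 W  (b) Q = 0.4525 VAR  (c) S = 0.7974 VA  (d) PF = 0.8234 (lagging)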